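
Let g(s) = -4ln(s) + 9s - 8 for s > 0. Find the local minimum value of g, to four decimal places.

g'(s) = -4/s + 9 = 0 gives s = 4/9.
g''(s) = 4/s², which is positive for s > 0, so this is a local minimum.
g(4/9) = -4·ln(4/9) + 4 - 8 ≈ -0.7563.

-0.7563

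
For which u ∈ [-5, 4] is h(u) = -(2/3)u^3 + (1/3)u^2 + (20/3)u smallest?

4

h'(u) = -2u^2 + (2/3)u + 20/3, which vanishes at u = -5/3 and u = 2.
Compare values at every candidate in [-5, 4]: h(-5) = 175/3, h(-5/3) = -575/81, h(2) = 28/3, h(4) = -32/3.
The minimum over the interval is -32/3, attained at u = 4.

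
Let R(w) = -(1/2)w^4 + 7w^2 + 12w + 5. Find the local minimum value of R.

-1/2

R'(w) = -2w^3 + 14w + 12 = 0 at w = -2, -1, 3.
Since R''(w) = -6w^2 + 14, we get R''(-2) = -10 < 0 ⇒ local maximum; R''(-1) = 8 > 0 ⇒ local minimum; R''(3) = -40 < 0 ⇒ local maximum.
So the local minimum value is R(-1) = -1/2.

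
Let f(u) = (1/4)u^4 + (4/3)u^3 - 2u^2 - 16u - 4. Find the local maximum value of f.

40/3

f'(u) = u^3 + 4u^2 - 4u - 16. Setting f'(u) = 0 gives u ∈ {-4, -2, 2}.
f''(u) = 3u^2 + 8u - 4. f''(-4) = 12 > 0 ⇒ local minimum; f''(-2) = -8 < 0 ⇒ local maximum; f''(2) = 24 > 0 ⇒ local minimum.
Thus f has its local maximum at u = -2, with value 40/3.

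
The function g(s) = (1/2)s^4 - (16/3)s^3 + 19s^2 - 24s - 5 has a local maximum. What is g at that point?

-19/2

g'(s) = 2s^3 - 16s^2 + 38s - 24 = 0 at s = 1, 3, 4.
Since g''(s) = 6s^2 - 32s + 38, we get g''(1) = 12 > 0 ⇒ local minimum; g''(3) = -4 < 0 ⇒ local maximum; g''(4) = 6 > 0 ⇒ local minimum.
The local maximum is g(3) = -19/2.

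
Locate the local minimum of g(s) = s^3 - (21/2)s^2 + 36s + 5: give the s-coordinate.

4

g'(s) = 3s^2 - 21s + 36. Setting g'(s) = 0 gives s ∈ {3, 4}.
g''(s) = 6s - 21. g''(3) = -3 < 0 ⇒ local maximum; g''(4) = 3 > 0 ⇒ local minimum.
So the local minimum value is g(4) = 45.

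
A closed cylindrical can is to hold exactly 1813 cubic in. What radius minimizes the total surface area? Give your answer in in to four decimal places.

6.6080

With radius r and height h, πr²h = 1813 so h = 1813/(πr²), and S(r) = 2πr² + 2πrh = 2πr² + 2·1813/r.
S'(r) = 4πr − 2·1813/r² = 0 ⇒ r³ = 1813/(2π), so r ≈ 6.6080 and h = 2r ≈ 13.2161.
S''(r) = 4π + 4·1813/r³ > 0, so this is the minimum; S ≈ 823.0883.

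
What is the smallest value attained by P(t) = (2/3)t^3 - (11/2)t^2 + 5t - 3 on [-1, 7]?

-193/6

The derivative is 2t^2 - 11t + 5, which vanishes at t = 1/2 and t = 5.
Compare values at every candidate in [-1, 7]: P(-1) = -85/6; P(1/2) = -43/24; P(5) = -193/6; P(7) = -53/6.
The minimum over the interval is -193/6, attained at t = 5.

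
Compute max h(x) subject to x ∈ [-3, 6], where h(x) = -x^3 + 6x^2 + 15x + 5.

105

The derivative is -3x^2 + 12x + 15, which vanishes at x = -1 and x = 5.
Candidates: h(-3) = 41,  h(-1) = -3,  h(5) = 105,  h(6) = 95.
The maximum over the interval is 105, attained at x = 5.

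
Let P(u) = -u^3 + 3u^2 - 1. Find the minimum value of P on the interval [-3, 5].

-51

P'(u) = -3u^2 + 6u, which vanishes at u = 0 and u = 2.
Compare values at every candidate in [-3, 5]: P(-3) = 53; P(0) = -1; P(2) = 3; P(5) = -51.
The minimum over the interval is -51, attained at u = 5.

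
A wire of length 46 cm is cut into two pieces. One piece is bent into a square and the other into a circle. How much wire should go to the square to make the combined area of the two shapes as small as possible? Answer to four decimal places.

25.7646

Let x be the length used for the square. Square side x/4; circle radius (46−x)/(2π).
A(x) = (x/4)² + π·((46−x)/(2π))² = x²/16 + (46−x)²/(4π) for 0 ≤ x ≤ 46. A'(x) = x/8 − (46−x)/(2π) = 0 gives x = 4·46/(π+4) ≈ 25.7646.
A'' = 1/8 + 1/(2π) > 0, so this gives the minimum combined area; x ≈ 25.7646 cm to the square.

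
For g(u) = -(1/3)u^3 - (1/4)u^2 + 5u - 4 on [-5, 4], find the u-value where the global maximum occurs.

-5

g'(u) = -u^2 - (1/2)u + 5, which vanishes at u = -5/2 and u = 2.
Compare values at every candidate in [-5, 4]: g(-5) = 77/12; g(-5/2) = -617/48; g(2) = 7/3; g(4) = -28/3.
So the maximum is g(-5) = 77/12.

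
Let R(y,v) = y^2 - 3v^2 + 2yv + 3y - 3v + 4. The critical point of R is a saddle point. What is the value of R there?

∂R/∂y = 2y + 2v + 3 = 0 and ∂R/∂v = 2y - 6v - 3 = 0, so (y, v) = (-3/4, -3/4).
The Hessian has R_{yy} = 2, R_{vv} = -6, R_{yv} = 2, giving D = -16 < 0, so the point is a saddle point.
R(-3/4, -3/4) = 4.

4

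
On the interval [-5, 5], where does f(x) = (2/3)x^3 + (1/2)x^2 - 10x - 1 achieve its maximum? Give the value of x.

5

The derivative is 2x^2 + x - 10, which vanishes at x = -5/2 and x = 2.
Compare values at every candidate in [-5, 5]: f(-5) = -131/6,  f(-5/2) = 401/24,  f(2) = -41/3,  f(5) = 269/6.
So the maximum is f(5) = 269/6.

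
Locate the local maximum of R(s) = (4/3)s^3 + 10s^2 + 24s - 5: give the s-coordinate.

R'(s) = 4s^2 + 20s + 24. Setting R'(s) = 0 gives s ∈ {-3, -2}.
Since R''(s) = 8s + 20, we get R''(-3) = -4 < 0 ⇒ local maximum; R''(-2) = 4 > 0 ⇒ local minimum.
The local maximum is R(-3) = -23.

-3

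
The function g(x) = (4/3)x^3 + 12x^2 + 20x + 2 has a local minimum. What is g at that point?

g'(x) = 4x^2 + 24x + 20 = 0 at x = -5, -1.
Since g''(x) = 8x + 24, we get g''(-5) = -16 < 0 ⇒ local maximum; g''(-1) = 16 > 0 ⇒ local minimum.
Thus g has its local minimum at x = -1, with value -22/3.

-22/3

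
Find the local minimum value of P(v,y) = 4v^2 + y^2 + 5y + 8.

∂P/∂v = 8v = 0 and ∂P/∂y = 2y + 5 = 0, so (v, y) = (0, -5/2).
The Hessian has P_{vv} = 8, P_{yy} = 2, P_{vy} = 0, giving D = 16 > 0 with P_{vv} > 0, so the point is a local minimum.
P(0, -5/2) = 7/4.

7/4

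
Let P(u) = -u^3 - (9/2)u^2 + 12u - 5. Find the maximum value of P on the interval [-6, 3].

3/2

The derivative is -3u^2 - 9u + 12, which vanishes at u = -4 and u = 1.
Candidates: P(-6) = -23, P(-4) = -61, P(1) = 3/2, P(3) = -73/2.
The maximum over the interval is 3/2, attained at u = 1.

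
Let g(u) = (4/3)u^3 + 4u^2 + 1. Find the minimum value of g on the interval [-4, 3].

-61/3

The derivative is 4u^2 + 8u, which vanishes at u = -2 and u = 0.
Candidates: g(-4) = -61/3, g(-2) = 19/3, g(0) = 1, g(3) = 73.
So the minimum is g(-4) = -61/3.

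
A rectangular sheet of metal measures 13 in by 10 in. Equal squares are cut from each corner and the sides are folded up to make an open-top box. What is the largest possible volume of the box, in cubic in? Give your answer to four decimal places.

With cut size x, the volume is V(x) = x(13 − 2x)(10 − 2x) for 0 < x < 5.
V'(x) = 12x^2 − 92x + 130. Setting V'(x) = 0 gives x ≈ 1.8684 (the root in (0, 5)).
V''(x) = 24x − 92 is negative there, so this is the maximum; V ≈ 108.3995.

108.3995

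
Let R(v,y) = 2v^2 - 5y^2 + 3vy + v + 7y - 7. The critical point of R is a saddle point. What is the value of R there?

∂R/∂v = 4v + 3y + 1 = 0 and ∂R/∂y = 3v - 10y + 7 = 0, so (v, y) = (-31/49, 25/49).
The Hessian has R_{vv} = 4, R_{yy} = -10, R_{vy} = 3, giving D = -49 < 0, so the point is a saddle point.
R(-31/49, 25/49) = -271/49.

-271/49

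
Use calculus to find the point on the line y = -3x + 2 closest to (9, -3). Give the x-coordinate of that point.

12/5

Minimize D(x)^2 = (x - 9)^2 + (-3x + 5)^2.
d/dx[D^2] = 2(x - 9) + 2·(-3)·(-3x + 5) = 0 ⇒ x = 12/5.
Then y = -26/5 and the distance is √(242/5) ≈ 6.9570.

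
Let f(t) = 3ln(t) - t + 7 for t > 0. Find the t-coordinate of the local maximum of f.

3

f'(t) = 3/t − 1 = 0 gives t = 3.
f''(t) = -3/t², which is negative for t > 0, so this is a local maximum.
f(3) = 3·ln(3) - 3 + 7 ≈ 7.2958.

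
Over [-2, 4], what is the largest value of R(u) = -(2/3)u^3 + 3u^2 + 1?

55/3

The derivative is -2u^2 + 6u, which vanishes at u = 0 and u = 3.
Compare values at every candidate in [-2, 4]: R(-2) = 55/3; R(0) = 1; R(3) = 10; R(4) = 19/3.
Hence the absolute maximum is 55/3 at u = -2.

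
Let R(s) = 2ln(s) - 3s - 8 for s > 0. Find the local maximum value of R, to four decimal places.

-10.8109

R'(s) = 2/s − 3 = 0 gives s = 2/3.
R''(s) = -2/s², which is negative for s > 0, so this is a local maximum.
R(2/3) = 2·ln(2/3) - 2 - 8 ≈ -10.8109.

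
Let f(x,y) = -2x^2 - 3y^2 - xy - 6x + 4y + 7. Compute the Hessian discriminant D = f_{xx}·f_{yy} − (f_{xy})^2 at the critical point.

∂f/∂x = -4x - y - 6 = 0 and ∂f/∂y = -x - 6y + 4 = 0, so (x, y) = (-40/23, 22/23).
The Hessian has f_{xx} = -4, f_{yy} = -6, f_{xy} = -1, giving D = 23 > 0 with f_{xx} < 0, so the point is a local maximum.
D = (-4)·(-6) − (-1)^2 = 23.

23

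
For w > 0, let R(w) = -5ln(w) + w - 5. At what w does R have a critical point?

R'(w) = -5/w + 1 = 0 gives w = 5.
R''(w) = 5/w², which is positive for w > 0, so this is a local minimum.
R(5) = -5·ln(5) + 5 - 5 ≈ -8.0472.

5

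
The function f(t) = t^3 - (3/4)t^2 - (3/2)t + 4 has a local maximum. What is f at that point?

f'(t) = 3t^2 - (3/2)t - 3/2. Setting f'(t) = 0 gives t ∈ {-1/2, 1}.
Second-derivative test with f''(t) = 6t - 3/2: f''(-1/2) = -9/2 < 0 ⇒ local maximum; f''(1) = 9/2 > 0 ⇒ local minimum.
So the local maximum value is f(-1/2) = 71/16.

71/16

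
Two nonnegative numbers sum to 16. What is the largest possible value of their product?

64

With x + y = 16, the product is P(x) = x(16 − x).
P'(x) = 16 − 2x = 0 gives x = 8; P'' = −2 < 0, so this is the maximum.
P = 8·8 = 64.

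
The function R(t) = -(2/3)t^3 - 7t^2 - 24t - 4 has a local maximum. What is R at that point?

23

Critical points: R'(t) = -2t^2 - 14t - 24 vanishes at t = -4, -3.
R''(t) = -4t - 14. R''(-4) = 2 > 0 ⇒ local minimum; R''(-3) = -2 < 0 ⇒ local maximum.
The local maximum is R(-3) = 23.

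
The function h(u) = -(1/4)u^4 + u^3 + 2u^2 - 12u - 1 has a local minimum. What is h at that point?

-13

h'(u) = -u^3 + 3u^2 + 4u - 12. Setting h'(u) = 0 gives u ∈ {-2, 2, 3}.
h''(u) = -3u^2 + 6u + 4. h''(-2) = -20 < 0 ⇒ local maximum; h''(2) = 4 > 0 ⇒ local minimum; h''(3) = -5 < 0 ⇒ local maximum.
So the local minimum value is h(2) = -13.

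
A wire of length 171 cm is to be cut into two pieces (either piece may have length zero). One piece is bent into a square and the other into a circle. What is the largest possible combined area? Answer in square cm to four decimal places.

2326.9248

Let x be the length used for the square. Square side x/4; circle radius (171−x)/(2π).
A(x) = (x/4)² + π·((171−x)/(2π))² = x²/16 + (171−x)²/(4π) for 0 ≤ x ≤ 171. A'(x) = x/8 − (171−x)/(2π) = 0 gives x = 4·171/(π+4) ≈ 95.7770.
A'' > 0, so the interior critical point is a minimum; the maximum is at an endpoint. A(0) = 2326.9248 and A(171) = 1827.5625, so the largest area is 2326.9248.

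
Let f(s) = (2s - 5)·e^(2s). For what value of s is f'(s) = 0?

2

f'(s) = 2·e^(2s) + (2s - 5)·2·e^(2s) = (4s - 8)·e^(2s). Since e^(2s) > 0, the only critical point is s = 2.
f''(2) has the same sign as 4 > 0, so this is a local minimum.
f(2) = (-1)·e^(4) ≈ -54.5982.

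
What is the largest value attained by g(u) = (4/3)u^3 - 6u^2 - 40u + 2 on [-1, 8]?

Differentiating, g'(u) = 4u^2 - 12u - 40; whose only zero in [-1, 8] is u = 5.
Candidates: g(-1) = 104/3, g(5) = -544/3, g(8) = -58/3.
Hence the absolute maximum is 104/3 at u = -1.

104/3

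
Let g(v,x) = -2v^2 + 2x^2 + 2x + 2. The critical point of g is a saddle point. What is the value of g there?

∂g/∂v = -4v = 0 and ∂g/∂x = 4x + 2 = 0, so (v, x) = (0, -1/2).
The Hessian has g_{vv} = -4, g_{xx} = 4, g_{vx} = 0, giving D = -16 < 0, so the point is a saddle point.
g(0, -1/2) = 3/2.

3/2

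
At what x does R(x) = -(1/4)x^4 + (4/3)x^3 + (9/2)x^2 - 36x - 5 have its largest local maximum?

-3

R'(x) = -x^3 + 4x^2 + 9x - 36. Setting R'(x) = 0 gives x ∈ {-3, 3, 4}.
Since R''(x) = -3x^2 + 8x + 9, we get R''(-3) = -42 < 0 ⇒ local maximum; R''(3) = 6 > 0 ⇒ local minimum; R''(4) = -7 < 0 ⇒ local maximum.
The largest local maximum is R(-3) = 349/4.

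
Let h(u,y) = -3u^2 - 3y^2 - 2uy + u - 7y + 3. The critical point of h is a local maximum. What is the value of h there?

∂h/∂u = -6u - 2y + 1 = 0 and ∂h/∂y = -2u - 6y - 7 = 0, so (u, y) = (5/8, -11/8).
The Hessian has h_{uu} = -6, h_{yy} = -6, h_{uy} = -2, giving D = 32 > 0 with h_{uu} < 0, so the point is a local maximum.
h(5/8, -11/8) = 65/8.

65/8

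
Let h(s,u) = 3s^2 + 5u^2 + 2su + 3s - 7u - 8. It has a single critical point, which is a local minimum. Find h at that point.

∂h/∂s = 6s + 2u + 3 = 0 and ∂h/∂u = 2s + 10u - 7 = 0, so (s, u) = (-11/14, 6/7).
The Hessian has h_{ss} = 6, h_{uu} = 10, h_{su} = 2, giving D = 56 > 0 with h_{ss} > 0, so the point is a local minimum.
h(-11/14, 6/7) = -341/28.

-341/28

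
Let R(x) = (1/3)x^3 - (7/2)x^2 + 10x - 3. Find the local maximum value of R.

17/3

Critical points: R'(x) = x^2 - 7x + 10 vanishes at x = 2, 5.
R''(x) = 2x - 7. R''(2) = -3 < 0 ⇒ local maximum; R''(5) = 3 > 0 ⇒ local minimum.
Thus R has its local maximum at x = 2, with value 17/3.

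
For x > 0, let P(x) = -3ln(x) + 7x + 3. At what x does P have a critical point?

P'(x) = -3/x + 7 = 0 gives x = 3/7.
P''(x) = 3/x², which is positive for x > 0, so this is a local minimum.
P(3/7) = -3·ln(3/7) + 3 + 3 ≈ 8.5419.

3/7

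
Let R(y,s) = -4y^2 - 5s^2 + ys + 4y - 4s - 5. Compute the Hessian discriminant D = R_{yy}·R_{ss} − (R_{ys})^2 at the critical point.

79

∂R/∂y = -8y + s + 4 = 0 and ∂R/∂s = y - 10s - 4 = 0, so (y, s) = (36/79, -28/79).
The Hessian has R_{yy} = -8, R_{ss} = -10, R_{ys} = 1, giving D = 79 > 0 with R_{yy} < 0, so the point is a local maximum.
D = (-8)·(-10) − (1)^2 = 79.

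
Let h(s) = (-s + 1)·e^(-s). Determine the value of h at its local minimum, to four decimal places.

By the product rule, h'(s) = (s - 2)·e^(-s). Since e^(-s) > 0, the only critical point is s = 2.
h''(2) has the same sign as 1 > 0, so this is a local minimum.
h(2) = (-1)·e^(-2) ≈ -0.1353.

-0.1353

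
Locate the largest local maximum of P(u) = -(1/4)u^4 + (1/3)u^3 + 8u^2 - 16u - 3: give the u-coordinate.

-4

Critical points: P'(u) = -u^3 + u^2 + 16u - 16 vanishes at u = -4, 1, 4.
P''(u) = -3u^2 + 2u + 16. P''(-4) = -40 < 0 ⇒ local maximum; P''(1) = 15 > 0 ⇒ local minimum; P''(4) = -24 < 0 ⇒ local maximum.
So the largest local maximum value is P(-4) = 311/3.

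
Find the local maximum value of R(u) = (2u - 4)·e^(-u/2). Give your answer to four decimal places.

0.5413

R'(u) = 2·e^(-u/2) + (2u - 4)·(-1/2)·e^(-u/2) = (-u + 4)·e^(-u/2). Since e^(-u/2) > 0, the only critical point is u = 4.
R''(4) has the same sign as -1 < 0, so this is a local maximum.
R(4) = (4)·e^(-2) ≈ 0.5413.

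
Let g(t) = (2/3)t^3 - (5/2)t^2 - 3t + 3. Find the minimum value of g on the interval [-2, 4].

-21/2

g'(t) = 2t^2 - 5t - 3, which vanishes at t = -1/2 and t = 3.
Compare values at every candidate in [-2, 4]: g(-2) = -19/3; g(-1/2) = 91/24; g(3) = -21/2; g(4) = -19/3.
So the minimum is g(3) = -21/2.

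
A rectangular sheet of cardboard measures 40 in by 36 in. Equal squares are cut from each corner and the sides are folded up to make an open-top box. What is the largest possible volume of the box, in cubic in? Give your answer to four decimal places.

With cut size x, the volume is V(x) = x(40 − 2x)(36 − 2x) for 0 < x < 18.
V'(x) = 12x^2 − 304x + 1440. Setting V'(x) = 0 gives x ≈ 6.3071 (the root in (0, 18)).
V''(x) = 24x − 304 is negative there, so this is the maximum; V ≈ 4039.3118.

4039.3118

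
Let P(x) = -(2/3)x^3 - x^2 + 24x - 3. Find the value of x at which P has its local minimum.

-4

P'(x) = -2x^2 - 2x + 24. Setting P'(x) = 0 gives x ∈ {-4, 3}.
Second-derivative test with P''(x) = -4x - 2: P''(-4) = 14 > 0 ⇒ local minimum; P''(3) = -14 < 0 ⇒ local maximum.
So the local minimum value is P(-4) = -217/3.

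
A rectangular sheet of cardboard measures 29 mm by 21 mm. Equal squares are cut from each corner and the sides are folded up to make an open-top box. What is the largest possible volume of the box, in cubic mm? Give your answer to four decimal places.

With cut size x, the volume is V(x) = x(29 − 2x)(21 − 2x) for 0 < x < 10.5.
V'(x) = 12x^2 − 200x + 609. Setting V'(x) = 0 gives x ≈ 4.0096 (the root in (0, 10.5)).
V''(x) = 24x − 200 is negative there, so this is the maximum; V ≈ 1092.0048.

1092.0048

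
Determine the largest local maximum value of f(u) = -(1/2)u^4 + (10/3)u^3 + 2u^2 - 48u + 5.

f'(u) = -2u^3 + 10u^2 + 4u - 48. Setting f'(u) = 0 gives u ∈ {-2, 3, 4}.
Since f''(u) = -6u^2 + 20u + 4, we get f''(-2) = -60 < 0 ⇒ local maximum; f''(3) = 10 > 0 ⇒ local minimum; f''(4) = -12 < 0 ⇒ local maximum.
So the largest local maximum value is f(-2) = 223/3.

223/3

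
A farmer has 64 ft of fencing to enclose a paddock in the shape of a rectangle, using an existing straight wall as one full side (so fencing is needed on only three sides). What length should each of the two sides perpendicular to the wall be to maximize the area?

Let the sides perpendicular to the wall have length x and the parallel side y, so 2x + y = 64 and the area is A = xy = x(64 − 2x).
A'(x) = 64 − 4x = 0 gives x = 16, and A''(x) = −4 < 0 confirms a maximum.
Then y = 64 − 2·16 = 32 and A = 512.

16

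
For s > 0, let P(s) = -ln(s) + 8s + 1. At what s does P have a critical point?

1/8

P'(s) = -1/s + 8 = 0 gives s = 1/8.
P''(s) = 1/s², which is positive for s > 0, so this is a local minimum.
P(1/8) = -1·ln(1/8) + 1 + 1 ≈ 4.0794.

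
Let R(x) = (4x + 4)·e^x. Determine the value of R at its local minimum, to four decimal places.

-0.5413

R'(x) = 4·e^x + (4x + 4)·1·e^x = (4x + 8)·e^x. Since e^x > 0, the only critical point is x = -2.
R''(-2) has the same sign as 4 > 0, so this is a local minimum.
R(-2) = (-4)·e^(-2) ≈ -0.5413.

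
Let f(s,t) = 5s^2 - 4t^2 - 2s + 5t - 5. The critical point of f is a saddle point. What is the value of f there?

-291/80

∂f/∂s = 10s - 2 = 0 and ∂f/∂t = -8t + 5 = 0, so (s, t) = (1/5, 5/8).
The Hessian has f_{ss} = 10, f_{tt} = -8, f_{st} = 0, giving D = -80 < 0, so the point is a saddle point.
f(1/5, 5/8) = -291/80.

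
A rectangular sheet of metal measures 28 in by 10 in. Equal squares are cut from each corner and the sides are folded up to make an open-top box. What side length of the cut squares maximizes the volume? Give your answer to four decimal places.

With cut size x, the volume is V(x) = x(28 − 2x)(10 − 2x) for 0 < x < 5.
V'(x) = 12x^2 − 152x + 280. Setting V'(x) = 0 gives x ≈ 2.2373 (the root in (0, 5)).
V''(x) = 24x − 152 is negative there, so this is the maximum; V ≈ 290.8205.

2.2373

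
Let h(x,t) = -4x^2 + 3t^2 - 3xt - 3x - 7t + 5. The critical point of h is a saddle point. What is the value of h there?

179/57

∂h/∂x = -8x - 3t - 3 = 0 and ∂h/∂t = -3x + 6t - 7 = 0, so (x, t) = (-13/19, 47/57).
The Hessian has h_{xx} = -8, h_{tt} = 6, h_{xt} = -3, giving D = -57 < 0, so the point is a saddle point.
h(-13/19, 47/57) = 179/57.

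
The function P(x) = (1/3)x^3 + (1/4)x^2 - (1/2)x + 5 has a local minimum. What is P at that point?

233/48

Critical points: P'(x) = x^2 + (1/2)x - 1/2 vanishes at x = -1, 1/2.
Second-derivative test with P''(x) = 2x + 1/2: P''(-1) = -3/2 < 0 ⇒ local maximum; P''(1/2) = 3/2 > 0 ⇒ local minimum.
Thus P has its local minimum at x = 1/2, with value 233/48.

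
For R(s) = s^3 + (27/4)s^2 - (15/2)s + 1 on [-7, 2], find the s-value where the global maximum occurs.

-5

The derivative is 3s^2 + (27/2)s - 15/2, which vanishes at s = -5 and s = 1/2.
Candidates: R(-7) = 165/4; R(-5) = 329/4; R(1/2) = -15/16; R(2) = 21.
So the maximum is R(-5) = 329/4.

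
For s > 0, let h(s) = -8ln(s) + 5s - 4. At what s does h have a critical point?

8/5

h'(s) = -8/s + 5 = 0 gives s = 8/5.
h''(s) = 8/s², which is positive for s > 0, so this is a local minimum.
h(8/5) = -8·ln(8/5) + 8 - 4 ≈ 0.2400.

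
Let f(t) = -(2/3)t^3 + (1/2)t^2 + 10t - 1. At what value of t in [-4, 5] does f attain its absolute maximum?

5/2

The derivative is -2t^2 + t + 10, which vanishes at t = -2 and t = 5/2.
Evaluating at the critical points and endpoints: f(-4) = 29/3,  f(-2) = -41/3,  f(5/2) = 401/24,  f(5) = -131/6.
The maximum over the interval is 401/24, attained at t = 5/2.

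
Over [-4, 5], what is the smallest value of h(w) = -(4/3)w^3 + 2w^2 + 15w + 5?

-110/3

The derivative is -4w^2 + 4w + 15, which vanishes at w = -3/2 and w = 5/2.
Compare values at every candidate in [-4, 5]: h(-4) = 187/3; h(-3/2) = -17/2; h(5/2) = 205/6; h(5) = -110/3.
So the minimum is h(5) = -110/3.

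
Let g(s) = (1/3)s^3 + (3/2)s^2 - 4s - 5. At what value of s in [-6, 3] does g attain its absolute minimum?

g'(s) = s^2 + 3s - 4, which vanishes at s = -4 and s = 1.
Evaluating at the critical points and endpoints: g(-6) = 1,  g(-4) = 41/3,  g(1) = -43/6,  g(3) = 11/2.
Hence the absolute minimum is -43/6 at s = 1.

1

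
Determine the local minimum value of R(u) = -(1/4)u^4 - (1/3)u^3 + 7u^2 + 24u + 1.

Critical points: R'(u) = -u^3 - u^2 + 14u + 24 vanishes at u = -3, -2, 4.
Second-derivative test with R''(u) = -3u^2 - 2u + 14: R''(-3) = -7 < 0 ⇒ local maximum; R''(-2) = 6 > 0 ⇒ local minimum; R''(4) = -42 < 0 ⇒ local maximum.
The local minimum is R(-2) = -61/3.

-61/3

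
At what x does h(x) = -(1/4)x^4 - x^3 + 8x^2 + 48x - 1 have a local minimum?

-3

h'(x) = -x^3 - 3x^2 + 16x + 48. Setting h'(x) = 0 gives x ∈ {-4, -3, 4}.
Second-derivative test with h''(x) = -3x^2 - 6x + 16: h''(-4) = -8 < 0 ⇒ local maximum; h''(-3) = 7 > 0 ⇒ local minimum; h''(4) = -56 < 0 ⇒ local maximum.
Thus h has its local minimum at x = -3, with value -265/4.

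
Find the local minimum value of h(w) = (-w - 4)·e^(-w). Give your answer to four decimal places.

-20.0855

h'(w) = (-1)·e^(-w) + (-w - 4)·(-1)·e^(-w) = (w + 3)·e^(-w). Since e^(-w) > 0, the only critical point is w = -3.
h''(-3) has the same sign as 1 > 0, so this is a local minimum.
h(-3) = (-1)·e^(3) ≈ -20.0855.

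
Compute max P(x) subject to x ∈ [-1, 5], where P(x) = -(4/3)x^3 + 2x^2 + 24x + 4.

58

The derivative is -4x^2 + 4x + 24, whose only zero in [-1, 5] is x = 3.
Evaluating at the critical points and endpoints: P(-1) = -50/3,  P(3) = 58,  P(5) = 22/3.
So the maximum is P(3) = 58.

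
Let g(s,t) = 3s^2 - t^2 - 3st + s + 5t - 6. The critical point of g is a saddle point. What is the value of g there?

∂g/∂s = 6s - 3t + 1 = 0 and ∂g/∂t = -3s - 2t + 5 = 0, so (s, t) = (13/21, 11/7).
The Hessian has g_{ss} = 6, g_{tt} = -2, g_{st} = -3, giving D = -21 < 0, so the point is a saddle point.
g(13/21, 11/7) = -37/21.

-37/21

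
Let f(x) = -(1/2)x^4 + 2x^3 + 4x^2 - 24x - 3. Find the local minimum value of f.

f'(x) = -2x^3 + 6x^2 + 8x - 24. Setting f'(x) = 0 gives x ∈ {-2, 2, 3}.
f''(x) = -6x^2 + 12x + 8. f''(-2) = -40 < 0 ⇒ local maximum; f''(2) = 8 > 0 ⇒ local minimum; f''(3) = -10 < 0 ⇒ local maximum.
So the local minimum value is f(2) = -27.

-27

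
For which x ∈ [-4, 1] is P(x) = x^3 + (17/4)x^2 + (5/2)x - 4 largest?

1

P'(x) = 3x^2 + (17/2)x + 5/2, which vanishes at x = -5/2 and x = -1/3.
Evaluating at the critical points and endpoints: P(-4) = -10; P(-5/2) = 11/16; P(-1/3) = -475/108; P(1) = 15/4.
Hence the absolute maximum is 15/4 at x = 1.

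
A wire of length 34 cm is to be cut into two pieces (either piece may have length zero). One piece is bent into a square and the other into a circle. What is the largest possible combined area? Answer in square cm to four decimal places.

Let x be the length used for the square. Square side x/4; circle radius (34−x)/(2π).
A(x) = (x/4)² + π·((34−x)/(2π))² = x²/16 + (34−x)²/(4π) for 0 ≤ x ≤ 34. A'(x) = x/8 − (34−x)/(2π) = 0 gives x = 4·34/(π+4) ≈ 19.0434.
A'' > 0, so the interior critical point is a minimum; the maximum is at an endpoint. A(0) = 91.9916 and A(34) = 72.2500, so the largest area is 91.9916.

91.9916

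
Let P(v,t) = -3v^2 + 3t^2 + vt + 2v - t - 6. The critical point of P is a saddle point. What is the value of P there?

∂P/∂v = -6v + t + 2 = 0 and ∂P/∂t = v + 6t - 1 = 0, so (v, t) = (13/37, 4/37).
The Hessian has P_{vv} = -6, P_{tt} = 6, P_{vt} = 1, giving D = -37 < 0, so the point is a saddle point.
P(13/37, 4/37) = -211/37.

-211/37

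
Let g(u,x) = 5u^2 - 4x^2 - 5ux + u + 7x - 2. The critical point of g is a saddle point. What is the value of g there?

∂g/∂u = 10u - 5x + 1 = 0 and ∂g/∂x = -5u - 8x + 7 = 0, so (u, x) = (9/35, 5/7).
The Hessian has g_{uu} = 10, g_{xx} = -8, g_{ux} = -5, giving D = -105 < 0, so the point is a saddle point.
g(9/35, 5/7) = 22/35.

22/35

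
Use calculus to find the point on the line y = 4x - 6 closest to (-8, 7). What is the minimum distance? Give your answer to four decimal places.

Minimize D(x)^2 = (x + 8)^2 + (4x - 13)^2.
d/dx[D^2] = 2(x + 8) + 2·4·(4x - 13) = 0 ⇒ x = 44/17.
Then y = 74/17 and the distance is √(2025/17) ≈ 10.9141.

10.9141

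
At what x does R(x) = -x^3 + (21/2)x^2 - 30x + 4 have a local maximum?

5

Critical points: R'(x) = -3x^2 + 21x - 30 vanishes at x = 2, 5.
Since R''(x) = -6x + 21, we get R''(2) = 9 > 0 ⇒ local minimum; R''(5) = -9 < 0 ⇒ local maximum.
The local maximum is R(5) = -17/2.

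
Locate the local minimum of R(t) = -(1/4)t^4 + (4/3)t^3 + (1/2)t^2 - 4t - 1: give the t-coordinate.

R'(t) = -t^3 + 4t^2 + t - 4 = 0 at t = -1, 1, 4.
Second-derivative test with R''(t) = -3t^2 + 8t + 1: R''(-1) = -10 < 0 ⇒ local maximum; R''(1) = 6 > 0 ⇒ local minimum; R''(4) = -15 < 0 ⇒ local maximum.
The local minimum is R(1) = -41/12.

1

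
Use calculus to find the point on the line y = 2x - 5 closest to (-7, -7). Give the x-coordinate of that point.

-11/5

Minimize D(x)^2 = (x + 7)^2 + (2x + 2)^2.
d/dx[D^2] = 2(x + 7) + 2·2·(2x + 2) = 0 ⇒ x = -11/5.
Then y = -47/5 and the distance is √(144/5) ≈ 5.3666.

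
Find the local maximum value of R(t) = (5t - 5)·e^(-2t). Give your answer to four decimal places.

0.1245

R'(t) = 5·e^(-2t) + (5t - 5)·(-2)·e^(-2t) = (-10t + 15)·e^(-2t). Since e^(-2t) > 0, the only critical point is t = 3/2.
R''(3/2) has the same sign as -10 < 0, so this is a local maximum.
R(3/2) = (5/2)·e^(-3) ≈ 0.1245.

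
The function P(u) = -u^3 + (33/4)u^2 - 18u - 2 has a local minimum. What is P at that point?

P'(u) = -3u^2 + (33/2)u - 18. Setting P'(u) = 0 gives u ∈ {3/2, 4}.
Since P''(u) = -6u + 33/2, we get P''(3/2) = 15/2 > 0 ⇒ local minimum; P''(4) = -15/2 < 0 ⇒ local maximum.
The local minimum is P(3/2) = -221/16.

-221/16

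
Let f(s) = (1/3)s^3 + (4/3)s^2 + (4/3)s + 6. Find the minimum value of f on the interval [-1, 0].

454/81

f'(s) = s^2 + (8/3)s + 4/3, whose only zero in [-1, 0] is s = -2/3.
Evaluating at the critical points and endpoints: f(-1) = 17/3, f(-2/3) = 454/81, f(0) = 6.
So the minimum is f(-2/3) = 454/81.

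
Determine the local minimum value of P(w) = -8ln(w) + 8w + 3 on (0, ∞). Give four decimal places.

P'(w) = -8/w + 8 = 0 gives w = 1.
P''(w) = 8/w², which is positive for w > 0, so this is a local minimum.
P(1) = -8·ln(1) + 8 + 3 ≈ 11.0000.

11.0000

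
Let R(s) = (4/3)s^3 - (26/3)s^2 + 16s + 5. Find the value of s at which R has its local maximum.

4/3

Critical points: R'(s) = 4s^2 - (52/3)s + 16 vanishes at s = 4/3, 3.
Since R''(s) = 8s - 52/3, we get R''(4/3) = -20/3 < 0 ⇒ local maximum; R''(3) = 20/3 > 0 ⇒ local minimum.
The local maximum is R(4/3) = 1141/81.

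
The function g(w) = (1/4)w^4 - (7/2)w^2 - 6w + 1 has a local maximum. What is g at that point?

g'(w) = w^3 - 7w - 6. Setting g'(w) = 0 gives w ∈ {-2, -1, 3}.
g''(w) = 3w^2 - 7. g''(-2) = 5 > 0 ⇒ local minimum; g''(-1) = -4 < 0 ⇒ local maximum; g''(3) = 20 > 0 ⇒ local minimum.
Thus g has its local maximum at w = -1, with value 15/4.

15/4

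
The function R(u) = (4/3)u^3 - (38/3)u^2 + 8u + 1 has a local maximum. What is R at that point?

Critical points: R'(u) = 4u^2 - (76/3)u + 8 vanishes at u = 1/3, 6.
Second-derivative test with R''(u) = 8u - 76/3: R''(1/3) = -68/3 < 0 ⇒ local maximum; R''(6) = 68/3 > 0 ⇒ local minimum.
The local maximum is R(1/3) = 187/81.

187/81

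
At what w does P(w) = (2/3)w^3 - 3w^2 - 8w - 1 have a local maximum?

P'(w) = 2w^2 - 6w - 8 = 0 at w = -1, 4.
Second-derivative test with P''(w) = 4w - 6: P''(-1) = -10 < 0 ⇒ local maximum; P''(4) = 10 > 0 ⇒ local minimum.
The local maximum is P(-1) = 10/3.

-1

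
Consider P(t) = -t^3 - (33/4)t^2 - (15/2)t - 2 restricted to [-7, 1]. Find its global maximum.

-3/16

The derivative is -3t^2 - (33/2)t - 15/2, which vanishes at t = -5 and t = -1/2.
Candidates: P(-7) = -43/4, P(-5) = -183/4, P(-1/2) = -3/16, P(1) = -75/4.
So the maximum is P(-1/2) = -3/16.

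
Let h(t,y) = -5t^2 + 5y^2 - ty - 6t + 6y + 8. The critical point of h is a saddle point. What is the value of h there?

∂h/∂t = -10t - y - 6 = 0 and ∂h/∂y = -t + 10y + 6 = 0, so (t, y) = (-54/101, -66/101).
The Hessian has h_{tt} = -10, h_{yy} = 10, h_{ty} = -1, giving D = -101 < 0, so the point is a saddle point.
h(-54/101, -66/101) = 772/101.

772/101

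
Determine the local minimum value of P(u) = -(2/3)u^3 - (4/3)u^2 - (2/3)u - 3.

-3

Critical points: P'(u) = -2u^2 - (8/3)u - 2/3 vanishes at u = -1, -1/3.
Second-derivative test with P''(u) = -4u - 8/3: P''(-1) = 4/3 > 0 ⇒ local minimum; P''(-1/3) = -4/3 < 0 ⇒ local maximum.
The local minimum is P(-1) = -3.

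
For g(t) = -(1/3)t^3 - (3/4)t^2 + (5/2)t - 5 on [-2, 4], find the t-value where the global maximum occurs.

1

Differentiating, g'(t) = -t^2 - (3/2)t + 5/2; whose only zero in [-2, 4] is t = 1.
Evaluating at the critical points and endpoints: g(-2) = -31/3, g(1) = -43/12, g(4) = -85/3.
Hence the absolute maximum is -43/12 at t = 1.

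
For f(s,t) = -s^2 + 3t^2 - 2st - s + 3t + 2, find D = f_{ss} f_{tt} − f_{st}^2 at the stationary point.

∂f/∂s = -2s - 2t - 1 = 0 and ∂f/∂t = -2s + 6t + 3 = 0, so (s, t) = (0, -1/2).
The Hessian has f_{ss} = -2, f_{tt} = 6, f_{st} = -2, giving D = -16 < 0, so the point is a saddle point.
D = (-2)·(6) − (-2)^2 = -16.

-16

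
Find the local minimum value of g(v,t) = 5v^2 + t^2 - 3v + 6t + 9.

∂g/∂v = 10v - 3 = 0 and ∂g/∂t = 2t + 6 = 0, so (v, t) = (3/10, -3).
The Hessian has g_{vv} = 10, g_{tt} = 2, g_{vt} = 0, giving D = 20 > 0 with g_{vv} > 0, so the point is a local minimum.
g(3/10, -3) = -9/20.

-9/20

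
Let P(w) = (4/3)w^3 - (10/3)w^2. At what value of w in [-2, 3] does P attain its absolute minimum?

Differentiating, P'(w) = 4w^2 - (20/3)w; which vanishes at w = 0 and w = 5/3.
Evaluating at the critical points and endpoints: P(-2) = -24; P(0) = 0; P(5/3) = -250/81; P(3) = 6.
The minimum over the interval is -24, attained at w = -2.

-2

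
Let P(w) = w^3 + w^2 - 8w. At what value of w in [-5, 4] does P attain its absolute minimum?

The derivative is 3w^2 + 2w - 8, which vanishes at w = -2 and w = 4/3.
Candidates: P(-5) = -60, P(-2) = 12, P(4/3) = -176/27, P(4) = 48.
So the minimum is P(-5) = -60.

-5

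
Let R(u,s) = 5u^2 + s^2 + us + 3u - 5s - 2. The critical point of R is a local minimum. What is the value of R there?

-187/19

∂R/∂u = 10u + s + 3 = 0 and ∂R/∂s = u + 2s - 5 = 0, so (u, s) = (-11/19, 53/19).
The Hessian has R_{uu} = 10, R_{ss} = 2, R_{us} = 1, giving D = 19 > 0 with R_{uu} > 0, so the point is a local minimum.
R(-11/19, 53/19) = -187/19.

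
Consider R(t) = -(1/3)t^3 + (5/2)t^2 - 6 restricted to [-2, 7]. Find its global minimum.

-6

R'(t) = -t^2 + 5t, which vanishes at t = 0 and t = 5.
Candidates: R(-2) = 20/3; R(0) = -6; R(5) = 89/6; R(7) = 13/6.
So the minimum is R(0) = -6.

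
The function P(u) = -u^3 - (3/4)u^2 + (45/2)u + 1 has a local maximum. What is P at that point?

591/16

P'(u) = -3u^2 - (3/2)u + 45/2 = 0 at u = -3, 5/2.
Second-derivative test with P''(u) = -6u - 3/2: P''(-3) = 33/2 > 0 ⇒ local minimum; P''(5/2) = -33/2 < 0 ⇒ local maximum.
The local maximum is P(5/2) = 591/16.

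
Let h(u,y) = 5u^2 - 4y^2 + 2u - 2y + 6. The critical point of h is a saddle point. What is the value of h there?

∂h/∂u = 10u + 2 = 0 and ∂h/∂y = -8y - 2 = 0, so (u, y) = (-1/5, -1/4).
The Hessian has h_{uu} = 10, h_{yy} = -8, h_{uy} = 0, giving D = -80 < 0, so the point is a saddle point.
h(-1/5, -1/4) = 121/20.

121/20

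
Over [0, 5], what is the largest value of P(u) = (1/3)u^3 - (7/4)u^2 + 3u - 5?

P'(u) = u^2 - (7/2)u + 3, which vanishes at u = 3/2 and u = 2.
Evaluating at the critical points and endpoints: P(0) = -5, P(3/2) = -53/16, P(2) = -10/3, P(5) = 95/12.
So the maximum is P(5) = 95/12.

95/12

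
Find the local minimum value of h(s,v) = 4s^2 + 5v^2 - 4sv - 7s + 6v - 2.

∂h/∂s = 8s - 4v - 7 = 0 and ∂h/∂v = -4s + 10v + 6 = 0, so (s, v) = (23/32, -5/16).
The Hessian has h_{ss} = 8, h_{vv} = 10, h_{sv} = -4, giving D = 64 > 0 with h_{ss} > 0, so the point is a local minimum.
h(23/32, -5/16) = -349/64.

-349/64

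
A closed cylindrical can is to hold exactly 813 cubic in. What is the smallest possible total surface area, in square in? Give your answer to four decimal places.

482.2160

With radius r and height h, πr²h = 813 so h = 813/(πr²), and S(r) = 2πr² + 2πrh = 2πr² + 2·813/r.
S'(r) = 4πr − 2·813/r² = 0 ⇒ r³ = 813/(2π), so r ≈ 5.0579 and h = 2r ≈ 10.1158.
S''(r) = 4π + 4·813/r³ > 0, so this is the minimum; S ≈ 482.2160.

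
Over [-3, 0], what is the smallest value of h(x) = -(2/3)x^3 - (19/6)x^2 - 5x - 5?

The derivative is -2x^2 - (19/3)x - 5, which vanishes at x = -5/3 and x = -3/2.
Evaluating at the critical points and endpoints: h(-3) = -1/2, h(-5/3) = -385/162, h(-3/2) = -19/8, h(0) = -5.
The minimum over the interval is -5, attained at x = 0.

-5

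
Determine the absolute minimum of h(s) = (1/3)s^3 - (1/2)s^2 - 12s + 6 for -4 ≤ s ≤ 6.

Differentiating, h'(s) = s^2 - s - 12; which vanishes at s = -3 and s = 4.
Evaluating at the critical points and endpoints: h(-4) = 74/3; h(-3) = 57/2; h(4) = -86/3; h(6) = -12.
The minimum over the interval is -86/3, attained at s = 4.

-86/3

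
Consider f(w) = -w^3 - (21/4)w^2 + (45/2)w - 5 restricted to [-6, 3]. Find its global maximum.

217/16

The derivative is -3w^2 - (21/2)w + 45/2, which vanishes at w = -5 and w = 3/2.
Compare values at every candidate in [-6, 3]: f(-6) = -113; f(-5) = -495/4; f(3/2) = 217/16; f(3) = -47/4.
Hence the absolute maximum is 217/16 at w = 3/2.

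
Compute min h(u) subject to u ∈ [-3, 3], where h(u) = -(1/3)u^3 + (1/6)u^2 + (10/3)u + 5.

Differentiating, h'(u) = -u^2 + (1/3)u + 10/3; which vanishes at u = -5/3 and u = 2.
Compare values at every candidate in [-3, 3]: h(-3) = 11/2,  h(-5/3) = 235/162,  h(2) = 29/3,  h(3) = 15/2.
Hence the absolute minimum is 235/162 at u = -5/3.

235/162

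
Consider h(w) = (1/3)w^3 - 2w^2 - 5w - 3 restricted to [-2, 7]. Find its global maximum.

-1/3

h'(w) = w^2 - 4w - 5, which vanishes at w = -1 and w = 5.
Compare values at every candidate in [-2, 7]: h(-2) = -11/3, h(-1) = -1/3, h(5) = -109/3, h(7) = -65/3.
The maximum over the interval is -1/3, attained at w = -1.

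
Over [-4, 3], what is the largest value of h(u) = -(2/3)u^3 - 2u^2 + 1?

The derivative is -2u^2 - 4u, which vanishes at u = -2 and u = 0.
Evaluating at the critical points and endpoints: h(-4) = 35/3,  h(-2) = -5/3,  h(0) = 1,  h(3) = -35.
The maximum over the interval is 35/3, attained at u = -4.

35/3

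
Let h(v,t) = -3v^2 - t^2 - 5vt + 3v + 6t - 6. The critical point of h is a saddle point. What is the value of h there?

-105/13

∂h/∂v = -6v - 5t + 3 = 0 and ∂h/∂t = -5v - 2t + 6 = 0, so (v, t) = (24/13, -21/13).
The Hessian has h_{vv} = -6, h_{tt} = -2, h_{vt} = -5, giving D = -13 < 0, so the point is a saddle point.
h(24/13, -21/13) = -105/13.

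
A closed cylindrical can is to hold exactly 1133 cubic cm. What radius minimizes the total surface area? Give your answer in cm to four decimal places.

With radius r and height h, πr²h = 1133 so h = 1133/(πr²), and S(r) = 2πr² + 2πrh = 2πr² + 2·1133/r.
S'(r) = 4πr − 2·1133/r² = 0 ⇒ r³ = 1133/(2π), so r ≈ 5.6496 and h = 2r ≈ 11.2992.
S''(r) = 4π + 4·1133/r³ > 0, so this is the minimum; S ≈ 601.6369.

5.6496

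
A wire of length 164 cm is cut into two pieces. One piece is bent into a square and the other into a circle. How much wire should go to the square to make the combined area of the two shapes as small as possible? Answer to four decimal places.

Let x be the length used for the square. Square side x/4; circle radius (164−x)/(2π).
A(x) = (x/4)² + π·((164−x)/(2π))² = x²/16 + (164−x)²/(4π) for 0 ≤ x ≤ 164. A'(x) = x/8 − (164−x)/(2π) = 0 gives x = 4·164/(π+4) ≈ 91.8563.
A'' = 1/8 + 1/(2π) > 0, so this gives the minimum combined area; x ≈ 91.8563 cm to the square.

91.8563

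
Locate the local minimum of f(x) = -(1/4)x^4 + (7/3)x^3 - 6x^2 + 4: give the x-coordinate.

3

Critical points: f'(x) = -x^3 + 7x^2 - 12x vanishes at x = 0, 3, 4.
Second-derivative test with f''(x) = -3x^2 + 14x - 12: f''(0) = -12 < 0 ⇒ local maximum; f''(3) = 3 > 0 ⇒ local minimum; f''(4) = -4 < 0 ⇒ local maximum.
The local minimum is f(3) = -29/4.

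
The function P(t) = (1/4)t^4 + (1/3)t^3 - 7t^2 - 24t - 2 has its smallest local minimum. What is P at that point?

-374/3

P'(t) = t^3 + t^2 - 14t - 24 = 0 at t = -3, -2, 4.
Second-derivative test with P''(t) = 3t^2 + 2t - 14: P''(-3) = 7 > 0 ⇒ local minimum; P''(-2) = -6 < 0 ⇒ local maximum; P''(4) = 42 > 0 ⇒ local minimum.
Thus P has its smallest local minimum at t = 4, with value -374/3.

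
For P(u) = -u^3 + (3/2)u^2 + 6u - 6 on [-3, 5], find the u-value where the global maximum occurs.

Differentiating, P'(u) = -3u^2 + 3u + 6; which vanishes at u = -1 and u = 2.
Candidates: P(-3) = 33/2; P(-1) = -19/2; P(2) = 4; P(5) = -127/2.
Hence the absolute maximum is 33/2 at u = -3.

-3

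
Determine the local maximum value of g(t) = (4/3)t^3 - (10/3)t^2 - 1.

Critical points: g'(t) = 4t^2 - (20/3)t vanishes at t = 0, 5/3.
Second-derivative test with g''(t) = 8t - 20/3: g''(0) = -20/3 < 0 ⇒ local maximum; g''(5/3) = 20/3 > 0 ⇒ local minimum.
So the local maximum value is g(0) = -1.

-1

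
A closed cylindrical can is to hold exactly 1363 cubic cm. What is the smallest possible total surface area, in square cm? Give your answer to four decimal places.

With radius r and height h, πr²h = 1363 so h = 1363/(πr²), and S(r) = 2πr² + 2πrh = 2πr² + 2·1363/r.
S'(r) = 4πr − 2·1363/r² = 0 ⇒ r³ = 1363/(2π), so r ≈ 6.0086 and h = 2r ≈ 12.0172.
S''(r) = 4π + 4·1363/r³ > 0, so this is the minimum; S ≈ 680.5266.

680.5266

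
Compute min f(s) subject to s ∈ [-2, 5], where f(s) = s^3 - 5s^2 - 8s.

-48

Differentiating, f'(s) = 3s^2 - 10s - 8; which vanishes at s = -2/3 and s = 4.
Compare values at every candidate in [-2, 5]: f(-2) = -12; f(-2/3) = 76/27; f(4) = -48; f(5) = -40.
The minimum over the interval is -48, attained at s = 4.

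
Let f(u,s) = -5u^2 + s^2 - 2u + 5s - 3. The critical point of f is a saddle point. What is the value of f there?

-181/20

∂f/∂u = -10u - 2 = 0 and ∂f/∂s = 2s + 5 = 0, so (u, s) = (-1/5, -5/2).
The Hessian has f_{uu} = -10, f_{ss} = 2, f_{us} = 0, giving D = -20 < 0, so the point is a saddle point.
f(-1/5, -5/2) = -181/20.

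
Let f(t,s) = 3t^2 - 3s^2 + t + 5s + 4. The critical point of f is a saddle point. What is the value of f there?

∂f/∂t = 6t + 1 = 0 and ∂f/∂s = -6s + 5 = 0, so (t, s) = (-1/6, 5/6).
The Hessian has f_{tt} = 6, f_{ss} = -6, f_{ts} = 0, giving D = -36 < 0, so the point is a saddle point.
f(-1/6, 5/6) = 6.

6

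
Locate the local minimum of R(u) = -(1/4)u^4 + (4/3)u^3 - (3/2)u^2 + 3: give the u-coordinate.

Critical points: R'(u) = -u^3 + 4u^2 - 3u vanishes at u = 0, 1, 3.
R''(u) = -3u^2 + 8u - 3. R''(0) = -3 < 0 ⇒ local maximum; R''(1) = 2 > 0 ⇒ local minimum; R''(3) = -6 < 0 ⇒ local maximum.
Thus R has its local minimum at u = 1, with value 31/12.

1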